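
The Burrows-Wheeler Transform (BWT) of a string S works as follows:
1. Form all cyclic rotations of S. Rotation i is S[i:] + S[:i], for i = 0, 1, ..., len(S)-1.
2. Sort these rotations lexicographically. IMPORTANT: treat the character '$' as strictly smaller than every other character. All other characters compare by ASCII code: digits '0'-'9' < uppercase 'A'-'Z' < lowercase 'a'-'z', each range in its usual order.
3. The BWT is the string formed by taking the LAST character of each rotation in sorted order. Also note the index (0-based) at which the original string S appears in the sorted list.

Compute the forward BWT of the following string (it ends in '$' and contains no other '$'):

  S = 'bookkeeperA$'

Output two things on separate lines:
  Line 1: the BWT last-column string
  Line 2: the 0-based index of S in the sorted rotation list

All 12 rotations (rotation i = S[i:]+S[:i]):
  rot[0] = bookkeeperA$
  rot[1] = ookkeeperA$b
  rot[2] = okkeeperA$bo
  rot[3] = kkeeperA$boo
  rot[4] = keeperA$book
  rot[5] = eeperA$bookk
  rot[6] = eperA$bookke
  rot[7] = perA$bookkee
  rot[8] = erA$bookkeep
  rot[9] = rA$bookkeepe
  rot[10] = A$bookkeeper
  rot[11] = $bookkeeperA
Sorted (with $ < everything):
  sorted[0] = $bookkeeperA  (last char: 'A')
  sorted[1] = A$bookkeeper  (last char: 'r')
  sorted[2] = bookkeeperA$  (last char: '$')
  sorted[3] = eeperA$bookk  (last char: 'k')
  sorted[4] = eperA$bookke  (last char: 'e')
  sorted[5] = erA$bookkeep  (last char: 'p')
  sorted[6] = keeperA$book  (last char: 'k')
  sorted[7] = kkeeperA$boo  (last char: 'o')
  sorted[8] = okkeeperA$bo  (last char: 'o')
  sorted[9] = ookkeeperA$b  (last char: 'b')
  sorted[10] = perA$bookkee  (last char: 'e')
  sorted[11] = rA$bookkeepe  (last char: 'e')
Last column: Ar$kepkoobee
Original string S is at sorted index 2

Answer: Ar$kepkoobee
2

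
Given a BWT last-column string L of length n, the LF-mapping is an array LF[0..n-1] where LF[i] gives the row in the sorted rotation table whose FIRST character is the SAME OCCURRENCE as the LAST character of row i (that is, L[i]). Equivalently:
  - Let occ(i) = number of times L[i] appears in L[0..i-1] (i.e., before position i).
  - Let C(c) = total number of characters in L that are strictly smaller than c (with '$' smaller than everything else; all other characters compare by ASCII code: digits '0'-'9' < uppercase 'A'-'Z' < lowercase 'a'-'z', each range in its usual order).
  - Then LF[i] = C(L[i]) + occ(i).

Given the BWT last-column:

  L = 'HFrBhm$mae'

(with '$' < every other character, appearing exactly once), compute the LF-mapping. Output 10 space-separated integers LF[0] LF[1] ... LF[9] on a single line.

Answer: 3 2 9 1 6 7 0 8 4 5

Derivation:
Char counts: '$':1, 'B':1, 'F':1, 'H':1, 'a':1, 'e':1, 'h':1, 'm':2, 'r':1
C (first-col start): C('$')=0, C('B')=1, C('F')=2, C('H')=3, C('a')=4, C('e')=5, C('h')=6, C('m')=7, C('r')=9
L[0]='H': occ=0, LF[0]=C('H')+0=3+0=3
L[1]='F': occ=0, LF[1]=C('F')+0=2+0=2
L[2]='r': occ=0, LF[2]=C('r')+0=9+0=9
L[3]='B': occ=0, LF[3]=C('B')+0=1+0=1
L[4]='h': occ=0, LF[4]=C('h')+0=6+0=6
L[5]='m': occ=0, LF[5]=C('m')+0=7+0=7
L[6]='$': occ=0, LF[6]=C('$')+0=0+0=0
L[7]='m': occ=1, LF[7]=C('m')+1=7+1=8
L[8]='a': occ=0, LF[8]=C('a')+0=4+0=4
L[9]='e': occ=0, LF[9]=C('e')+0=5+0=5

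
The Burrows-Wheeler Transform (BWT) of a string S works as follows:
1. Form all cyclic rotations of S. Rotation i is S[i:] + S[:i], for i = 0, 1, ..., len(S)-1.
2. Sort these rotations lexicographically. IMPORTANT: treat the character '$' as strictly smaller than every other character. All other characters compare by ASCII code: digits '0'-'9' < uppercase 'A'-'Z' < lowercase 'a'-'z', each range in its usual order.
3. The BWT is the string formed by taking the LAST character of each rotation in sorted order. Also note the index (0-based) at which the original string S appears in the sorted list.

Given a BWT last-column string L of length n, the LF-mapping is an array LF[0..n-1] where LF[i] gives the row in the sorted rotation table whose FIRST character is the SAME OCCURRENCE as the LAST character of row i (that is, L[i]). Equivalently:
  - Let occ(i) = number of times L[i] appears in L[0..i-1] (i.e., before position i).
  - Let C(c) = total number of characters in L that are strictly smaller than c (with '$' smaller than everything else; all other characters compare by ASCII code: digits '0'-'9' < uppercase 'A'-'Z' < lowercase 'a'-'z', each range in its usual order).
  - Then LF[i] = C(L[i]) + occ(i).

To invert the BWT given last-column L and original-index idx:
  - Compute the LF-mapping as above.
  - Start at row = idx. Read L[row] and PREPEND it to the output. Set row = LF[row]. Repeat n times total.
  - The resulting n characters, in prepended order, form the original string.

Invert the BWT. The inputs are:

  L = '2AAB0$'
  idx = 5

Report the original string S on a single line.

Answer: BA0A2$

Derivation:
LF mapping: 2 3 4 5 1 0
Walk LF starting at row 5, prepending L[row]:
  step 1: row=5, L[5]='$', prepend. Next row=LF[5]=0
  step 2: row=0, L[0]='2', prepend. Next row=LF[0]=2
  step 3: row=2, L[2]='A', prepend. Next row=LF[2]=4
  step 4: row=4, L[4]='0', prepend. Next row=LF[4]=1
  step 5: row=1, L[1]='A', prepend. Next row=LF[1]=3
  step 6: row=3, L[3]='B', prepend. Next row=LF[3]=5
Reversed output: BA0A2$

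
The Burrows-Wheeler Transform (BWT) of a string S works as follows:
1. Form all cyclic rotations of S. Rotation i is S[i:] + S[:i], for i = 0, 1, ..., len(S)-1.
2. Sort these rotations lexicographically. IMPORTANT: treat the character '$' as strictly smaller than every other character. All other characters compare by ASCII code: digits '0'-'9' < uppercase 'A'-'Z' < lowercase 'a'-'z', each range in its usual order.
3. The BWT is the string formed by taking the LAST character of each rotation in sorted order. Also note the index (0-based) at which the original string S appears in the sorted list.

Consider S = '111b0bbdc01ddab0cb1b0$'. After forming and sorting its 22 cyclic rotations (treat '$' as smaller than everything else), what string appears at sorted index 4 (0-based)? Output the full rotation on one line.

All 22 rotations (rotation i = S[i:]+S[:i]):
  rot[0] = 111b0bbdc01ddab0cb1b0$
  rot[1] = 11b0bbdc01ddab0cb1b0$1
  rot[2] = 1b0bbdc01ddab0cb1b0$11
  rot[3] = b0bbdc01ddab0cb1b0$111
  rot[4] = 0bbdc01ddab0cb1b0$111b
  rot[5] = bbdc01ddab0cb1b0$111b0
  rot[6] = bdc01ddab0cb1b0$111b0b
  rot[7] = dc01ddab0cb1b0$111b0bb
  rot[8] = c01ddab0cb1b0$111b0bbd
  rot[9] = 01ddab0cb1b0$111b0bbdc
  rot[10] = 1ddab0cb1b0$111b0bbdc0
  rot[11] = ddab0cb1b0$111b0bbdc01
  rot[12] = dab0cb1b0$111b0bbdc01d
  rot[13] = ab0cb1b0$111b0bbdc01dd
  rot[14] = b0cb1b0$111b0bbdc01dda
  rot[15] = 0cb1b0$111b0bbdc01ddab
  rot[16] = cb1b0$111b0bbdc01ddab0
  rot[17] = b1b0$111b0bbdc01ddab0c
  rot[18] = 1b0$111b0bbdc01ddab0cb
  rot[19] = b0$111b0bbdc01ddab0cb1
  rot[20] = 0$111b0bbdc01ddab0cb1b
  rot[21] = $111b0bbdc01ddab0cb1b0
Sorted (with $ < everything):
  sorted[0] = $111b0bbdc01ddab0cb1b0
  sorted[1] = 0$111b0bbdc01ddab0cb1b
  sorted[2] = 01ddab0cb1b0$111b0bbdc
  sorted[3] = 0bbdc01ddab0cb1b0$111b
  sorted[4] = 0cb1b0$111b0bbdc01ddab
  sorted[5] = 111b0bbdc01ddab0cb1b0$
  sorted[6] = 11b0bbdc01ddab0cb1b0$1
  sorted[7] = 1b0$111b0bbdc01ddab0cb
  sorted[8] = 1b0bbdc01ddab0cb1b0$11
  sorted[9] = 1ddab0cb1b0$111b0bbdc0
  sorted[10] = ab0cb1b0$111b0bbdc01dd
  sorted[11] = b0$111b0bbdc01ddab0cb1
  sorted[12] = b0bbdc01ddab0cb1b0$111
  sorted[13] = b0cb1b0$111b0bbdc01dda
  sorted[14] = b1b0$111b0bbdc01ddab0c
  sorted[15] = bbdc01ddab0cb1b0$111b0
  sorted[16] = bdc01ddab0cb1b0$111b0b
  sorted[17] = c01ddab0cb1b0$111b0bbd
  sorted[18] = cb1b0$111b0bbdc01ddab0
  sorted[19] = dab0cb1b0$111b0bbdc01d
  sorted[20] = dc01ddab0cb1b0$111b0bb
  sorted[21] = ddab0cb1b0$111b0bbdc01
sorted[4] = 0cb1b0$111b0bbdc01ddab

Answer: 0cb1b0$111b0bbdc01ddab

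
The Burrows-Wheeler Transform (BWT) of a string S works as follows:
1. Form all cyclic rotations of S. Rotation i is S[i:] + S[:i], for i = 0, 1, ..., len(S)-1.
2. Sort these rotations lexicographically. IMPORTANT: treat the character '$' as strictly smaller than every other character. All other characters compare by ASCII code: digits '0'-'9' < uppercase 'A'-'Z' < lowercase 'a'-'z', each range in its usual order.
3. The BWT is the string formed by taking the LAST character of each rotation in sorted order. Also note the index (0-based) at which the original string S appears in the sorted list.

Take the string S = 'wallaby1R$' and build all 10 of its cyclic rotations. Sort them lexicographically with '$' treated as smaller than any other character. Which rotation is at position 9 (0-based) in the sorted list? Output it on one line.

Answer: y1R$wallab

Derivation:
All 10 rotations (rotation i = S[i:]+S[:i]):
  rot[0] = wallaby1R$
  rot[1] = allaby1R$w
  rot[2] = llaby1R$wa
  rot[3] = laby1R$wal
  rot[4] = aby1R$wall
  rot[5] = by1R$walla
  rot[6] = y1R$wallab
  rot[7] = 1R$wallaby
  rot[8] = R$wallaby1
  rot[9] = $wallaby1R
Sorted (with $ < everything):
  sorted[0] = $wallaby1R
  sorted[1] = 1R$wallaby
  sorted[2] = R$wallaby1
  sorted[3] = aby1R$wall
  sorted[4] = allaby1R$w
  sorted[5] = by1R$walla
  sorted[6] = laby1R$wal
  sorted[7] = llaby1R$wa
  sorted[8] = wallaby1R$
  sorted[9] = y1R$wallab
sorted[9] = y1R$wallab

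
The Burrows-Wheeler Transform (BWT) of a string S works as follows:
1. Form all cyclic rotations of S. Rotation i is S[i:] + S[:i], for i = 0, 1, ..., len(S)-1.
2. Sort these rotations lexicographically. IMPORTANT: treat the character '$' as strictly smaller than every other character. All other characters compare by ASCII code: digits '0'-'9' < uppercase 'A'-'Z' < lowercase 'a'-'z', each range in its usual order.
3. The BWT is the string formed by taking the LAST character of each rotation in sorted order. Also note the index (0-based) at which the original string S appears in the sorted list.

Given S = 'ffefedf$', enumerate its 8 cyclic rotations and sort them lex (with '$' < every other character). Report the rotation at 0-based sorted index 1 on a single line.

All 8 rotations (rotation i = S[i:]+S[:i]):
  rot[0] = ffefedf$
  rot[1] = fefedf$f
  rot[2] = efedf$ff
  rot[3] = fedf$ffe
  rot[4] = edf$ffef
  rot[5] = df$ffefe
  rot[6] = f$ffefed
  rot[7] = $ffefedf
Sorted (with $ < everything):
  sorted[0] = $ffefedf
  sorted[1] = df$ffefe
  sorted[2] = edf$ffef
  sorted[3] = efedf$ff
  sorted[4] = f$ffefed
  sorted[5] = fedf$ffe
  sorted[6] = fefedf$f
  sorted[7] = ffefedf$
sorted[1] = df$ffefe

Answer: df$ffefe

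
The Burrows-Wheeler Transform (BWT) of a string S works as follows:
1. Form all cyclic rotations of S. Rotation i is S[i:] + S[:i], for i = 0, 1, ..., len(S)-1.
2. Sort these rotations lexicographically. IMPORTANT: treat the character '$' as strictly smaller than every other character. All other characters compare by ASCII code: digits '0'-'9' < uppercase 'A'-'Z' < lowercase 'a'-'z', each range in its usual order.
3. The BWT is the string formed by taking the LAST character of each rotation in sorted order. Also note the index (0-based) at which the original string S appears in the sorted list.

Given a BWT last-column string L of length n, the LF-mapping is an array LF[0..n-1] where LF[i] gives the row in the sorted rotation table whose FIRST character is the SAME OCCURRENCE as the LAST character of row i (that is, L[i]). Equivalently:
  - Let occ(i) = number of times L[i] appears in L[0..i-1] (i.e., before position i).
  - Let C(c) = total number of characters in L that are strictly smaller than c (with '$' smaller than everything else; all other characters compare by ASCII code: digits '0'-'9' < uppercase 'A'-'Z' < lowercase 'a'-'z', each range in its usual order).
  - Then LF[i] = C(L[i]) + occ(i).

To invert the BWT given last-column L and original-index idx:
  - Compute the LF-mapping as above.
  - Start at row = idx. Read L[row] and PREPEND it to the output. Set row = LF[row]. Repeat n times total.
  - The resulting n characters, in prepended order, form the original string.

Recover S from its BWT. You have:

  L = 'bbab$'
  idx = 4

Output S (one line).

Answer: bbab$

Derivation:
LF mapping: 2 3 1 4 0
Walk LF starting at row 4, prepending L[row]:
  step 1: row=4, L[4]='$', prepend. Next row=LF[4]=0
  step 2: row=0, L[0]='b', prepend. Next row=LF[0]=2
  step 3: row=2, L[2]='a', prepend. Next row=LF[2]=1
  step 4: row=1, L[1]='b', prepend. Next row=LF[1]=3
  step 5: row=3, L[3]='b', prepend. Next row=LF[3]=4
Reversed output: bbab$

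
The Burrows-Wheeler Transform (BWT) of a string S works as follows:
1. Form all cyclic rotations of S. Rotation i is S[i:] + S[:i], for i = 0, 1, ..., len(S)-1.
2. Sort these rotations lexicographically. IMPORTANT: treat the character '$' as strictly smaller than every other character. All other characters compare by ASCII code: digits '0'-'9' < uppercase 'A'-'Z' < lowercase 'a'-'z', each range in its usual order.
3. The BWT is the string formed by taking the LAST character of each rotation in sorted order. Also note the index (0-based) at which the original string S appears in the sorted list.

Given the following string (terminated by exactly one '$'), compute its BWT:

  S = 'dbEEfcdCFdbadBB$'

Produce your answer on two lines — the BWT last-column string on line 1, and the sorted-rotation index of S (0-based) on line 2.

All 16 rotations (rotation i = S[i:]+S[:i]):
  rot[0] = dbEEfcdCFdbadBB$
  rot[1] = bEEfcdCFdbadBB$d
  rot[2] = EEfcdCFdbadBB$db
  rot[3] = EfcdCFdbadBB$dbE
  rot[4] = fcdCFdbadBB$dbEE
  rot[5] = cdCFdbadBB$dbEEf
  rot[6] = dCFdbadBB$dbEEfc
  rot[7] = CFdbadBB$dbEEfcd
  rot[8] = FdbadBB$dbEEfcdC
  rot[9] = dbadBB$dbEEfcdCF
  rot[10] = badBB$dbEEfcdCFd
  rot[11] = adBB$dbEEfcdCFdb
  rot[12] = dBB$dbEEfcdCFdba
  rot[13] = BB$dbEEfcdCFdbad
  rot[14] = B$dbEEfcdCFdbadB
  rot[15] = $dbEEfcdCFdbadBB
Sorted (with $ < everything):
  sorted[0] = $dbEEfcdCFdbadBB  (last char: 'B')
  sorted[1] = B$dbEEfcdCFdbadB  (last char: 'B')
  sorted[2] = BB$dbEEfcdCFdbad  (last char: 'd')
  sorted[3] = CFdbadBB$dbEEfcd  (last char: 'd')
  sorted[4] = EEfcdCFdbadBB$db  (last char: 'b')
  sorted[5] = EfcdCFdbadBB$dbE  (last char: 'E')
  sorted[6] = FdbadBB$dbEEfcdC  (last char: 'C')
  sorted[7] = adBB$dbEEfcdCFdb  (last char: 'b')
  sorted[8] = bEEfcdCFdbadBB$d  (last char: 'd')
  sorted[9] = badBB$dbEEfcdCFd  (last char: 'd')
  sorted[10] = cdCFdbadBB$dbEEf  (last char: 'f')
  sorted[11] = dBB$dbEEfcdCFdba  (last char: 'a')
  sorted[12] = dCFdbadBB$dbEEfc  (last char: 'c')
  sorted[13] = dbEEfcdCFdbadBB$  (last char: '$')
  sorted[14] = dbadBB$dbEEfcdCF  (last char: 'F')
  sorted[15] = fcdCFdbadBB$dbEE  (last char: 'E')
Last column: BBddbECbddfac$FE
Original string S is at sorted index 13

Answer: BBddbECbddfac$FE
13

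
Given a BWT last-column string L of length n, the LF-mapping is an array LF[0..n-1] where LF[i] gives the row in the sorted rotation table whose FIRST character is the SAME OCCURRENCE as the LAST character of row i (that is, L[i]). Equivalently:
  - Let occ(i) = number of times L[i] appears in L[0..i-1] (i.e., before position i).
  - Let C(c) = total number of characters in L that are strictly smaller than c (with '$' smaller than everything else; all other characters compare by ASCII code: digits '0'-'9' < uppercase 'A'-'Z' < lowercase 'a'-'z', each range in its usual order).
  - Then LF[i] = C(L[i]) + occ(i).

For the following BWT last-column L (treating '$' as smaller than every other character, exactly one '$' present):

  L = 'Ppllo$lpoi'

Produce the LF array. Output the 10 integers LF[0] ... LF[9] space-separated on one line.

Char counts: '$':1, 'P':1, 'i':1, 'l':3, 'o':2, 'p':2
C (first-col start): C('$')=0, C('P')=1, C('i')=2, C('l')=3, C('o')=6, C('p')=8
L[0]='P': occ=0, LF[0]=C('P')+0=1+0=1
L[1]='p': occ=0, LF[1]=C('p')+0=8+0=8
L[2]='l': occ=0, LF[2]=C('l')+0=3+0=3
L[3]='l': occ=1, LF[3]=C('l')+1=3+1=4
L[4]='o': occ=0, LF[4]=C('o')+0=6+0=6
L[5]='$': occ=0, LF[5]=C('$')+0=0+0=0
L[6]='l': occ=2, LF[6]=C('l')+2=3+2=5
L[7]='p': occ=1, LF[7]=C('p')+1=8+1=9
L[8]='o': occ=1, LF[8]=C('o')+1=6+1=7
L[9]='i': occ=0, LF[9]=C('i')+0=2+0=2

Answer: 1 8 3 4 6 0 5 9 7 2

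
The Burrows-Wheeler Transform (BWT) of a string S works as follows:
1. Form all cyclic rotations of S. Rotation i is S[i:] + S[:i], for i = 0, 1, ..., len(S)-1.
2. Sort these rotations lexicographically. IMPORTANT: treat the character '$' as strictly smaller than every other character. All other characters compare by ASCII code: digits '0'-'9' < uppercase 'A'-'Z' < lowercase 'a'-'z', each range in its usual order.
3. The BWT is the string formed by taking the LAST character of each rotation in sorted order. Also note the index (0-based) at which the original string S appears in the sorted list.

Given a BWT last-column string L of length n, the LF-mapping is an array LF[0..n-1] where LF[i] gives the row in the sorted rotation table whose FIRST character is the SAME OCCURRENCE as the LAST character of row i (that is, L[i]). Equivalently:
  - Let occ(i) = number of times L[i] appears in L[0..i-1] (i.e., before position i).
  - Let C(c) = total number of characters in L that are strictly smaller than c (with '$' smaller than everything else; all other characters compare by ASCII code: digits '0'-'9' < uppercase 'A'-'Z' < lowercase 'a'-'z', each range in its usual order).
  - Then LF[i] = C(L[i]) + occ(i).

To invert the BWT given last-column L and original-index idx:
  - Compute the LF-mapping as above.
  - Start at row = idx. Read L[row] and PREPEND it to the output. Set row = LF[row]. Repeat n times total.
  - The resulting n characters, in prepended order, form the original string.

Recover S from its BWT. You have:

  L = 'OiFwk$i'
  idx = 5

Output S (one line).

LF mapping: 2 3 1 6 5 0 4
Walk LF starting at row 5, prepending L[row]:
  step 1: row=5, L[5]='$', prepend. Next row=LF[5]=0
  step 2: row=0, L[0]='O', prepend. Next row=LF[0]=2
  step 3: row=2, L[2]='F', prepend. Next row=LF[2]=1
  step 4: row=1, L[1]='i', prepend. Next row=LF[1]=3
  step 5: row=3, L[3]='w', prepend. Next row=LF[3]=6
  step 6: row=6, L[6]='i', prepend. Next row=LF[6]=4
  step 7: row=4, L[4]='k', prepend. Next row=LF[4]=5
Reversed output: kiwiFO$

Answer: kiwiFO$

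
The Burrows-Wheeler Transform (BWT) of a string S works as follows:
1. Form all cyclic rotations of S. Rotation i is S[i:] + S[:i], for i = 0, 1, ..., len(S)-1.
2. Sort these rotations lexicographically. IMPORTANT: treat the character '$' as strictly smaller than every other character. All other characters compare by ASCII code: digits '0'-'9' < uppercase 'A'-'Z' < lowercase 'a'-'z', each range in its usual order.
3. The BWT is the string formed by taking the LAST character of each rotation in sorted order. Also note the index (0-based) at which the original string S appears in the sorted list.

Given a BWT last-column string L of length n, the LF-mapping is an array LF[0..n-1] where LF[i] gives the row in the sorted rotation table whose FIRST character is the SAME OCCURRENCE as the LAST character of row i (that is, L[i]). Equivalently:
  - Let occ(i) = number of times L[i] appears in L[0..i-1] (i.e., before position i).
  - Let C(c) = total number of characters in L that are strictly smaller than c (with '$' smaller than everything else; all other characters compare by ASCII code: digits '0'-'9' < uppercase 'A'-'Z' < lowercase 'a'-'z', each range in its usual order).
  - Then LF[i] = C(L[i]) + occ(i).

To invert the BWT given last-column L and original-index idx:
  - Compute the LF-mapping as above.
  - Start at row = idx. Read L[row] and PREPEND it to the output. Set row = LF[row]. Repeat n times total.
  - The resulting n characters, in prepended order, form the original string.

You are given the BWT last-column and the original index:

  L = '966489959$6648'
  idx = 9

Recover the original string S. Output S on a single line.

Answer: 8986456964969$

Derivation:
LF mapping: 10 4 5 1 8 11 12 3 13 0 6 7 2 9
Walk LF starting at row 9, prepending L[row]:
  step 1: row=9, L[9]='$', prepend. Next row=LF[9]=0
  step 2: row=0, L[0]='9', prepend. Next row=LF[0]=10
  step 3: row=10, L[10]='6', prepend. Next row=LF[10]=6
  step 4: row=6, L[6]='9', prepend. Next row=LF[6]=12
  step 5: row=12, L[12]='4', prepend. Next row=LF[12]=2
  step 6: row=2, L[2]='6', prepend. Next row=LF[2]=5
  step 7: row=5, L[5]='9', prepend. Next row=LF[5]=11
  step 8: row=11, L[11]='6', prepend. Next row=LF[11]=7
  step 9: row=7, L[7]='5', prepend. Next row=LF[7]=3
  step 10: row=3, L[3]='4', prepend. Next row=LF[3]=1
  step 11: row=1, L[1]='6', prepend. Next row=LF[1]=4
  step 12: row=4, L[4]='8', prepend. Next row=LF[4]=8
  step 13: row=8, L[8]='9', prepend. Next row=LF[8]=13
  step 14: row=13, L[13]='8', prepend. Next row=LF[13]=9
Reversed output: 8986456964969$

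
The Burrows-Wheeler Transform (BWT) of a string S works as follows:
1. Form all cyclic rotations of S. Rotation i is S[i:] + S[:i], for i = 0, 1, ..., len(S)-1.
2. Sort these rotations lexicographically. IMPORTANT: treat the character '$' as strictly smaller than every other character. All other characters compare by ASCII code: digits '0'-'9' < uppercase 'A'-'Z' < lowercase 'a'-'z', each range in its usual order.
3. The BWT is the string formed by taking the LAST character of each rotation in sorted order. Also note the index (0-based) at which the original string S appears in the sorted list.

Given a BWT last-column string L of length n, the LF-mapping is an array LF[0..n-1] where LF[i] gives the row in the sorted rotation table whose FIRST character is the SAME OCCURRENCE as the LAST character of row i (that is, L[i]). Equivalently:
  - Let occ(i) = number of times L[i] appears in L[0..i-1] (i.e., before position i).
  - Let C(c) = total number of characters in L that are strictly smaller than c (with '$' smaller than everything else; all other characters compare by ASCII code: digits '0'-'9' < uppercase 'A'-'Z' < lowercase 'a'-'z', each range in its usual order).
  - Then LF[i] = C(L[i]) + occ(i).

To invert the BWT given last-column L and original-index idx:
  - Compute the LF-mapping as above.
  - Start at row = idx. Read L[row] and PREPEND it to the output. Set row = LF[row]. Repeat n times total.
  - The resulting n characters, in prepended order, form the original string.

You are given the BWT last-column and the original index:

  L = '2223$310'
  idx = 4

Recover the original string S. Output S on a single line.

Answer: 2032132$

Derivation:
LF mapping: 3 4 5 6 0 7 2 1
Walk LF starting at row 4, prepending L[row]:
  step 1: row=4, L[4]='$', prepend. Next row=LF[4]=0
  step 2: row=0, L[0]='2', prepend. Next row=LF[0]=3
  step 3: row=3, L[3]='3', prepend. Next row=LF[3]=6
  step 4: row=6, L[6]='1', prepend. Next row=LF[6]=2
  step 5: row=2, L[2]='2', prepend. Next row=LF[2]=5
  step 6: row=5, L[5]='3', prepend. Next row=LF[5]=7
  step 7: row=7, L[7]='0', prepend. Next row=LF[7]=1
  step 8: row=1, L[1]='2', prepend. Next row=LF[1]=4
Reversed output: 2032132$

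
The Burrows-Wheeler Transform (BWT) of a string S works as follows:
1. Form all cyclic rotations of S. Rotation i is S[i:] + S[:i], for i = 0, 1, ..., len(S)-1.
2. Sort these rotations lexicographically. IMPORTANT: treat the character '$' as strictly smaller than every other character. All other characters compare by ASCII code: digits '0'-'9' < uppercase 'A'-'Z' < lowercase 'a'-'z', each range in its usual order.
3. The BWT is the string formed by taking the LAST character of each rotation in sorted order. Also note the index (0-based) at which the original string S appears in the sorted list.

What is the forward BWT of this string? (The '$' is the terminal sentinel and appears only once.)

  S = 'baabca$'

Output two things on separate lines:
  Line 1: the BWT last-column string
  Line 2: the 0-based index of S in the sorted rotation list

Answer: acba$ab
4

Derivation:
All 7 rotations (rotation i = S[i:]+S[:i]):
  rot[0] = baabca$
  rot[1] = aabca$b
  rot[2] = abca$ba
  rot[3] = bca$baa
  rot[4] = ca$baab
  rot[5] = a$baabc
  rot[6] = $baabca
Sorted (with $ < everything):
  sorted[0] = $baabca  (last char: 'a')
  sorted[1] = a$baabc  (last char: 'c')
  sorted[2] = aabca$b  (last char: 'b')
  sorted[3] = abca$ba  (last char: 'a')
  sorted[4] = baabca$  (last char: '$')
  sorted[5] = bca$baa  (last char: 'a')
  sorted[6] = ca$baab  (last char: 'b')
Last column: acba$ab
Original string S is at sorted index 4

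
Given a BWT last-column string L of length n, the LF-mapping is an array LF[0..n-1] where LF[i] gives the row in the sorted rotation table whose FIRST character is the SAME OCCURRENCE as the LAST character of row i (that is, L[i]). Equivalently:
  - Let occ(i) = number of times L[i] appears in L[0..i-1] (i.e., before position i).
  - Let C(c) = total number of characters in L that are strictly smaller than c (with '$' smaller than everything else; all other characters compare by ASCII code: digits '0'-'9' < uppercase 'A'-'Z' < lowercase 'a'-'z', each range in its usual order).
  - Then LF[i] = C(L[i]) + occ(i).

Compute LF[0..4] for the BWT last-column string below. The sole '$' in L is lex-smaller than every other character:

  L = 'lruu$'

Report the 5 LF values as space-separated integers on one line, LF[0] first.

Answer: 1 2 3 4 0

Derivation:
Char counts: '$':1, 'l':1, 'r':1, 'u':2
C (first-col start): C('$')=0, C('l')=1, C('r')=2, C('u')=3
L[0]='l': occ=0, LF[0]=C('l')+0=1+0=1
L[1]='r': occ=0, LF[1]=C('r')+0=2+0=2
L[2]='u': occ=0, LF[2]=C('u')+0=3+0=3
L[3]='u': occ=1, LF[3]=C('u')+1=3+1=4
L[4]='$': occ=0, LF[4]=C('$')+0=0+0=0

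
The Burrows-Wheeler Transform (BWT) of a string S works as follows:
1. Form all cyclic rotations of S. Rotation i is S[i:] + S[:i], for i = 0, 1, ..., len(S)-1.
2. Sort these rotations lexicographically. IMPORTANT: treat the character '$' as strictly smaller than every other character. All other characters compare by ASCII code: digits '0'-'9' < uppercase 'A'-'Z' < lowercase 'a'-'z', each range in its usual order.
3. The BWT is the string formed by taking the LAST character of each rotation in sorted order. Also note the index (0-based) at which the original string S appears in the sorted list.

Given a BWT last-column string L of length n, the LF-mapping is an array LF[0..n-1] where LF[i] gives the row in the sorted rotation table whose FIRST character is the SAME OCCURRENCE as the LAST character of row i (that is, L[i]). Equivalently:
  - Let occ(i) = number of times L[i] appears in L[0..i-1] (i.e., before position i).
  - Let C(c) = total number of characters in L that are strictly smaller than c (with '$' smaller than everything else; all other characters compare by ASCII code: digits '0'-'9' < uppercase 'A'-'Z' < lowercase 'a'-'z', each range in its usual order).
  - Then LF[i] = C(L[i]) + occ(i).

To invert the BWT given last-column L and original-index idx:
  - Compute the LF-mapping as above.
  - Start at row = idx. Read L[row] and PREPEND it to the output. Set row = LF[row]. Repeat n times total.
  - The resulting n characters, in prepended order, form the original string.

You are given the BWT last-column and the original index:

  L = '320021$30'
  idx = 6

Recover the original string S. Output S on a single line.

LF mapping: 7 5 1 2 6 4 0 8 3
Walk LF starting at row 6, prepending L[row]:
  step 1: row=6, L[6]='$', prepend. Next row=LF[6]=0
  step 2: row=0, L[0]='3', prepend. Next row=LF[0]=7
  step 3: row=7, L[7]='3', prepend. Next row=LF[7]=8
  step 4: row=8, L[8]='0', prepend. Next row=LF[8]=3
  step 5: row=3, L[3]='0', prepend. Next row=LF[3]=2
  step 6: row=2, L[2]='0', prepend. Next row=LF[2]=1
  step 7: row=1, L[1]='2', prepend. Next row=LF[1]=5
  step 8: row=5, L[5]='1', prepend. Next row=LF[5]=4
  step 9: row=4, L[4]='2', prepend. Next row=LF[4]=6
Reversed output: 21200033$

Answer: 21200033$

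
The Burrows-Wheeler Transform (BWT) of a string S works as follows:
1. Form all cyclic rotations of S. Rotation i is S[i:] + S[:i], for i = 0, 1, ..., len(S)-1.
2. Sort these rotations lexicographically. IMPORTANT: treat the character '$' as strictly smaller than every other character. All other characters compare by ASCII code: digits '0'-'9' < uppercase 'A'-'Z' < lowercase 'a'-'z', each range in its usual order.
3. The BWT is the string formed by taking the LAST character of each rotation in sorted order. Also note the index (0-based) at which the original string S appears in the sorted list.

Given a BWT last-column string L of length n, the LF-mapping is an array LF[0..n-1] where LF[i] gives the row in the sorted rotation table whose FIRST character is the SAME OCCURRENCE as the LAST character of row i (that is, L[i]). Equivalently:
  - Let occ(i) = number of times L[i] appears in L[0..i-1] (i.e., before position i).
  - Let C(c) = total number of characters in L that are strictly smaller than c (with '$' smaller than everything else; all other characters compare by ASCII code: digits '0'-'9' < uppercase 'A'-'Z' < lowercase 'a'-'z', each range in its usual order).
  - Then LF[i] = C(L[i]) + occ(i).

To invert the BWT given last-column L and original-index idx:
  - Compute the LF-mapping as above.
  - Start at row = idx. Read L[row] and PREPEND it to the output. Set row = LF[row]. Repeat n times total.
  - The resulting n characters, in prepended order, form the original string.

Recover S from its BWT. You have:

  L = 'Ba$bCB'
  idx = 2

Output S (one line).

LF mapping: 1 4 0 5 3 2
Walk LF starting at row 2, prepending L[row]:
  step 1: row=2, L[2]='$', prepend. Next row=LF[2]=0
  step 2: row=0, L[0]='B', prepend. Next row=LF[0]=1
  step 3: row=1, L[1]='a', prepend. Next row=LF[1]=4
  step 4: row=4, L[4]='C', prepend. Next row=LF[4]=3
  step 5: row=3, L[3]='b', prepend. Next row=LF[3]=5
  step 6: row=5, L[5]='B', prepend. Next row=LF[5]=2
Reversed output: BbCaB$

Answer: BbCaB$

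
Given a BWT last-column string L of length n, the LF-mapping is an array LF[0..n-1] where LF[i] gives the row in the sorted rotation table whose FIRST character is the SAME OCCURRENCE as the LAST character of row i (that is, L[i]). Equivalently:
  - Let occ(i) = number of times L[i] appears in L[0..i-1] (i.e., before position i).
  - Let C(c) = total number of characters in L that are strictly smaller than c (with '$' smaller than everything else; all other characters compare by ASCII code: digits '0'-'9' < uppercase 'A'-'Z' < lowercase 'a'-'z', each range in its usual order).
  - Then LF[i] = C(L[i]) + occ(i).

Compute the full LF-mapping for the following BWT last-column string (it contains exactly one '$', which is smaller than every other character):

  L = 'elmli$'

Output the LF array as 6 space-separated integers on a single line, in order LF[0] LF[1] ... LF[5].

Answer: 1 3 5 4 2 0

Derivation:
Char counts: '$':1, 'e':1, 'i':1, 'l':2, 'm':1
C (first-col start): C('$')=0, C('e')=1, C('i')=2, C('l')=3, C('m')=5
L[0]='e': occ=0, LF[0]=C('e')+0=1+0=1
L[1]='l': occ=0, LF[1]=C('l')+0=3+0=3
L[2]='m': occ=0, LF[2]=C('m')+0=5+0=5
L[3]='l': occ=1, LF[3]=C('l')+1=3+1=4
L[4]='i': occ=0, LF[4]=C('i')+0=2+0=2
L[5]='$': occ=0, LF[5]=C('$')+0=0+0=0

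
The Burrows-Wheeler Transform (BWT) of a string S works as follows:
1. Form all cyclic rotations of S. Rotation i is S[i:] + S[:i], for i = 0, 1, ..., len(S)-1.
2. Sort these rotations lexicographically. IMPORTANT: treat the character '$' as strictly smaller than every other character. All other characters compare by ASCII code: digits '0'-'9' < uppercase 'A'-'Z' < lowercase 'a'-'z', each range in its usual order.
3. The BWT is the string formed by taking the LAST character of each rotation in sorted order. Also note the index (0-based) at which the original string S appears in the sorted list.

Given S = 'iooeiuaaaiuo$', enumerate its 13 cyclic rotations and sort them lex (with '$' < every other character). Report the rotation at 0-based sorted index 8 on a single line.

Answer: o$iooeiuaaaiu

Derivation:
All 13 rotations (rotation i = S[i:]+S[:i]):
  rot[0] = iooeiuaaaiuo$
  rot[1] = ooeiuaaaiuo$i
  rot[2] = oeiuaaaiuo$io
  rot[3] = eiuaaaiuo$ioo
  rot[4] = iuaaaiuo$iooe
  rot[5] = uaaaiuo$iooei
  rot[6] = aaaiuo$iooeiu
  rot[7] = aaiuo$iooeiua
  rot[8] = aiuo$iooeiuaa
  rot[9] = iuo$iooeiuaaa
  rot[10] = uo$iooeiuaaai
  rot[11] = o$iooeiuaaaiu
  rot[12] = $iooeiuaaaiuo
Sorted (with $ < everything):
  sorted[0] = $iooeiuaaaiuo
  sorted[1] = aaaiuo$iooeiu
  sorted[2] = aaiuo$iooeiua
  sorted[3] = aiuo$iooeiuaa
  sorted[4] = eiuaaaiuo$ioo
  sorted[5] = iooeiuaaaiuo$
  sorted[6] = iuaaaiuo$iooe
  sorted[7] = iuo$iooeiuaaa
  sorted[8] = o$iooeiuaaaiu
  sorted[9] = oeiuaaaiuo$io
  sorted[10] = ooeiuaaaiuo$i
  sorted[11] = uaaaiuo$iooei
  sorted[12] = uo$iooeiuaaai
sorted[8] = o$iooeiuaaaiu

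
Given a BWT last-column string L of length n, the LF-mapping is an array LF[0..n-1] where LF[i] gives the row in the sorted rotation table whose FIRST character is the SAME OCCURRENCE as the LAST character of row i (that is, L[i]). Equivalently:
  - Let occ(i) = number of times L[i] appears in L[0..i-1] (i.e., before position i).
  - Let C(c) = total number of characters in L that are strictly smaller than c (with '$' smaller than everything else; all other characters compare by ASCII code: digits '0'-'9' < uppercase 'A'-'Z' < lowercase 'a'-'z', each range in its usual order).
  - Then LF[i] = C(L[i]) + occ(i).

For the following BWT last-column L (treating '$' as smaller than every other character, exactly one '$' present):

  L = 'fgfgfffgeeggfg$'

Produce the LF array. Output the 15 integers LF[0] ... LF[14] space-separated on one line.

Char counts: '$':1, 'e':2, 'f':6, 'g':6
C (first-col start): C('$')=0, C('e')=1, C('f')=3, C('g')=9
L[0]='f': occ=0, LF[0]=C('f')+0=3+0=3
L[1]='g': occ=0, LF[1]=C('g')+0=9+0=9
L[2]='f': occ=1, LF[2]=C('f')+1=3+1=4
L[3]='g': occ=1, LF[3]=C('g')+1=9+1=10
L[4]='f': occ=2, LF[4]=C('f')+2=3+2=5
L[5]='f': occ=3, LF[5]=C('f')+3=3+3=6
L[6]='f': occ=4, LF[6]=C('f')+4=3+4=7
L[7]='g': occ=2, LF[7]=C('g')+2=9+2=11
L[8]='e': occ=0, LF[8]=C('e')+0=1+0=1
L[9]='e': occ=1, LF[9]=C('e')+1=1+1=2
L[10]='g': occ=3, LF[10]=C('g')+3=9+3=12
L[11]='g': occ=4, LF[11]=C('g')+4=9+4=13
L[12]='f': occ=5, LF[12]=C('f')+5=3+5=8
L[13]='g': occ=5, LF[13]=C('g')+5=9+5=14
L[14]='$': occ=0, LF[14]=C('$')+0=0+0=0

Answer: 3 9 4 10 5 6 7 11 1 2 12 13 8 14 0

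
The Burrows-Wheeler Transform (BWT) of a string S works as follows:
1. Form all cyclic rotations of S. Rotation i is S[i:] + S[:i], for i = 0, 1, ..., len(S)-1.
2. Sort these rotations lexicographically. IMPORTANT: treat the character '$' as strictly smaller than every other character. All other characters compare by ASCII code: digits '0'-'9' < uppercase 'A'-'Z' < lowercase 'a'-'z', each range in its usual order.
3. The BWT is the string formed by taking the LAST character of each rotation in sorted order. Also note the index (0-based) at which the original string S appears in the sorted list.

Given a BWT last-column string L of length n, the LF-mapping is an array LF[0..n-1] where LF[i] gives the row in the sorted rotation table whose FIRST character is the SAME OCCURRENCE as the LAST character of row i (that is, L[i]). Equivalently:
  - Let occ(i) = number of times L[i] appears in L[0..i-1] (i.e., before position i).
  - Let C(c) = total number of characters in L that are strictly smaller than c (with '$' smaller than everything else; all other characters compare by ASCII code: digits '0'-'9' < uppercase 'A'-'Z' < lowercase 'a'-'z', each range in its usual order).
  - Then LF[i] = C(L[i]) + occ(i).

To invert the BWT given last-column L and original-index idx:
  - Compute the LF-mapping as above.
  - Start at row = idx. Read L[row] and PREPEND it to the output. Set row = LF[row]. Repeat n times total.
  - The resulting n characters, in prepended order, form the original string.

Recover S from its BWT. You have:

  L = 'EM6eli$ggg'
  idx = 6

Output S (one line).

LF mapping: 2 3 1 4 9 8 0 5 6 7
Walk LF starting at row 6, prepending L[row]:
  step 1: row=6, L[6]='$', prepend. Next row=LF[6]=0
  step 2: row=0, L[0]='E', prepend. Next row=LF[0]=2
  step 3: row=2, L[2]='6', prepend. Next row=LF[2]=1
  step 4: row=1, L[1]='M', prepend. Next row=LF[1]=3
  step 5: row=3, L[3]='e', prepend. Next row=LF[3]=4
  step 6: row=4, L[4]='l', prepend. Next row=LF[4]=9
  step 7: row=9, L[9]='g', prepend. Next row=LF[9]=7
  step 8: row=7, L[7]='g', prepend. Next row=LF[7]=5
  step 9: row=5, L[5]='i', prepend. Next row=LF[5]=8
  step 10: row=8, L[8]='g', prepend. Next row=LF[8]=6
Reversed output: giggleM6E$

Answer: giggleM6E$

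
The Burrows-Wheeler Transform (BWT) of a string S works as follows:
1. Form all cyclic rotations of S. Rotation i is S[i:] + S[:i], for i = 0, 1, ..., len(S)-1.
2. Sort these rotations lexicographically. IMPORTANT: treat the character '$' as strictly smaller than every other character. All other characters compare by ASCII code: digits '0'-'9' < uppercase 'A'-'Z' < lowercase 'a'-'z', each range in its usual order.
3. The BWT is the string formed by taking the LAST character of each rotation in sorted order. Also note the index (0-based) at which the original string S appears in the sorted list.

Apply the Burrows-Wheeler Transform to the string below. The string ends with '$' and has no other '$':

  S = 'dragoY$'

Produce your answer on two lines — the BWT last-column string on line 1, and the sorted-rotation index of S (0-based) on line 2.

Answer: Yor$agd
3

Derivation:
All 7 rotations (rotation i = S[i:]+S[:i]):
  rot[0] = dragoY$
  rot[1] = ragoY$d
  rot[2] = agoY$dr
  rot[3] = goY$dra
  rot[4] = oY$drag
  rot[5] = Y$drago
  rot[6] = $dragoY
Sorted (with $ < everything):
  sorted[0] = $dragoY  (last char: 'Y')
  sorted[1] = Y$drago  (last char: 'o')
  sorted[2] = agoY$dr  (last char: 'r')
  sorted[3] = dragoY$  (last char: '$')
  sorted[4] = goY$dra  (last char: 'a')
  sorted[5] = oY$drag  (last char: 'g')
  sorted[6] = ragoY$d  (last char: 'd')
Last column: Yor$agd
Original string S is at sorted index 3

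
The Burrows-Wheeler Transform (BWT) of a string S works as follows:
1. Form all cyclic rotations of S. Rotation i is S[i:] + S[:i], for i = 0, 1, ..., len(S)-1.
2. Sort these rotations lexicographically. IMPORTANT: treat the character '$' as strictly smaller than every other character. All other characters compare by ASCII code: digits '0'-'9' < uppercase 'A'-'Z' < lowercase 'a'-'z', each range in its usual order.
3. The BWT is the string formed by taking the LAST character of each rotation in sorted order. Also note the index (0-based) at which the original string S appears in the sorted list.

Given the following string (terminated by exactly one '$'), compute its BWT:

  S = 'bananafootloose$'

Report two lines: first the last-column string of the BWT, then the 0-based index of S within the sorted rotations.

Answer: ennb$sataalfoooo
4

Derivation:
All 16 rotations (rotation i = S[i:]+S[:i]):
  rot[0] = bananafootloose$
  rot[1] = ananafootloose$b
  rot[2] = nanafootloose$ba
  rot[3] = anafootloose$ban
  rot[4] = nafootloose$bana
  rot[5] = afootloose$banan
  rot[6] = footloose$banana
  rot[7] = ootloose$bananaf
  rot[8] = otloose$bananafo
  rot[9] = tloose$bananafoo
  rot[10] = loose$bananafoot
  rot[11] = oose$bananafootl
  rot[12] = ose$bananafootlo
  rot[13] = se$bananafootloo
  rot[14] = e$bananafootloos
  rot[15] = $bananafootloose
Sorted (with $ < everything):
  sorted[0] = $bananafootloose  (last char: 'e')
  sorted[1] = afootloose$banan  (last char: 'n')
  sorted[2] = anafootloose$ban  (last char: 'n')
  sorted[3] = ananafootloose$b  (last char: 'b')
  sorted[4] = bananafootloose$  (last char: '$')
  sorted[5] = e$bananafootloos  (last char: 's')
  sorted[6] = footloose$banana  (last char: 'a')
  sorted[7] = loose$bananafoot  (last char: 't')
  sorted[8] = nafootloose$bana  (last char: 'a')
  sorted[9] = nanafootloose$ba  (last char: 'a')
  sorted[10] = oose$bananafootl  (last char: 'l')
  sorted[11] = ootloose$bananaf  (last char: 'f')
  sorted[12] = ose$bananafootlo  (last char: 'o')
  sorted[13] = otloose$bananafo  (last char: 'o')
  sorted[14] = se$bananafootloo  (last char: 'o')
  sorted[15] = tloose$bananafoo  (last char: 'o')
Last column: ennb$sataalfoooo
Original string S is at sorted index 4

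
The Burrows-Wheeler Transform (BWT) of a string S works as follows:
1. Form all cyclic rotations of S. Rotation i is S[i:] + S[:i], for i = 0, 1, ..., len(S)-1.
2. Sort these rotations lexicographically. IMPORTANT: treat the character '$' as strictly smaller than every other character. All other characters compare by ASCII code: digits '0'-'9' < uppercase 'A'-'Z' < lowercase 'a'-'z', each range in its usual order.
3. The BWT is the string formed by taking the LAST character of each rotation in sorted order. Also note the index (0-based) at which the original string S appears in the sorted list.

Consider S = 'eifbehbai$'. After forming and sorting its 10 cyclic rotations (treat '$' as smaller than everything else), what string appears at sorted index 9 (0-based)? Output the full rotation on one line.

All 10 rotations (rotation i = S[i:]+S[:i]):
  rot[0] = eifbehbai$
  rot[1] = ifbehbai$e
  rot[2] = fbehbai$ei
  rot[3] = behbai$eif
  rot[4] = ehbai$eifb
  rot[5] = hbai$eifbe
  rot[6] = bai$eifbeh
  rot[7] = ai$eifbehb
  rot[8] = i$eifbehba
  rot[9] = $eifbehbai
Sorted (with $ < everything):
  sorted[0] = $eifbehbai
  sorted[1] = ai$eifbehb
  sorted[2] = bai$eifbeh
  sorted[3] = behbai$eif
  sorted[4] = ehbai$eifb
  sorted[5] = eifbehbai$
  sorted[6] = fbehbai$ei
  sorted[7] = hbai$eifbe
  sorted[8] = i$eifbehba
  sorted[9] = ifbehbai$e
sorted[9] = ifbehbai$e

Answer: ifbehbai$e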